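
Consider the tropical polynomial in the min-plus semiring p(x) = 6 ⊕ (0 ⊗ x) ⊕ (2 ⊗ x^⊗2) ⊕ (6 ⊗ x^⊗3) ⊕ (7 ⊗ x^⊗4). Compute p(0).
p(0) = 0

A tropical monomial a ⊗ x^⊗i evaluates to a + i · x. Evaluating each term at x = 0:
  Term 0 contributes 6 + 0 · 0 = 6
  Term 1 contributes 0 + 1 · 0 = 0
  Term 2 contributes 2 + 2 · 0 = 2
  Term 3 contributes 6 + 3 · 0 = 6
  Term 4 contributes 7 + 4 · 0 = 7
p(0) = ⊕ of these = min[6, 0, 2, 6, 7] = 0.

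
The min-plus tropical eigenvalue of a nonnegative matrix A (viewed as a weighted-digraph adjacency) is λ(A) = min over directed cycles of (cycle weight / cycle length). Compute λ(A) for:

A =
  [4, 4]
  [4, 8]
λ(A) = 4

Enumerate directed cycles and compute their means (weight / length). Sample:
  cycle 0 → 0: weight = 4, length = 1, mean = 4/1 ≈ 4.000
  cycle 1 → 1: weight = 8, length = 1, mean = 8/1 ≈ 8.000
  cycle 0 → 1 → 0: weight = 8, length = 2, mean = 8/2 ≈ 4.000
  cycle 1 → 0 → 1: weight = 8, length = 2, mean = 8/2 ≈ 4.000
Minimum mean = 4.000, attained e.g. along the cycle 0 → 0 with weight 4 and length 1. So λ(A) = 4/1 = 4.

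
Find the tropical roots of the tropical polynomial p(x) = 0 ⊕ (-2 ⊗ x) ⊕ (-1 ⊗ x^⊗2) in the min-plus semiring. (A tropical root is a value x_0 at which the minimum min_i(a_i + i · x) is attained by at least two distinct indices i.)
Roots: {-1, 2}

Each tropical root is a break point of the lower envelope of the lines y = a_i + i · x (there are 3 lines, with slopes 0, 1, ..., 2). Only the lines that attain the minimum somewhere contribute to roots; other lines are dominated. Here the surviving (envelope) indices are i = 2, i = 1, i = 0.
Intersections between consecutive envelope lines give the roots: for adjacent envelope indices i < j the intersection is x = (a_i − a_j) / (j − i). Reading off the sorted break points: {-1, 2}.
Verification: at each break x_0, at least two indices attain the minimum of min_i(a_i + i · x_0).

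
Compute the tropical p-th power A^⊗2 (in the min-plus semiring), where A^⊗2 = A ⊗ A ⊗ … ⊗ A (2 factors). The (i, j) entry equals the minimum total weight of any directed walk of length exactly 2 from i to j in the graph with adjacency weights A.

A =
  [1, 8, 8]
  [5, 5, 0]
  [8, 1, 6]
A^⊗2 =
  [2, 9, 8]
  [6, 1, 5]
  [6, 6, 1]

Each entry (A^⊗2)_ij equals the minimum over all length-2 walks i = v_0 → v_1 → … → v_2 = j of Σ_t A[v_t][v_{t+1}]. For example, for (i, j) = (0, 2) we minimise over 3 possible intermediate vertex sequences; the minimum is 8, attained along the walk 0 → 1 → 2.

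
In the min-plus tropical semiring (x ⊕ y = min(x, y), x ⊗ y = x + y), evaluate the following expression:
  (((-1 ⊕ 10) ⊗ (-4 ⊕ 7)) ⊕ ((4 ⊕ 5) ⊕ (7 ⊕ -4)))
(((-1 ⊕ 10) ⊗ (-4 ⊕ 7)) ⊕ ((4 ⊕ 5) ⊕ (7 ⊕ -4))) = -5

Expand innermost to outermost. Recall ⊕ takes the minimum of its arguments and ⊗ takes their sum. Working out the expression (((-1 ⊕ 10) ⊗ (-4 ⊕ 7)) ⊕ ((4 ⊕ 5) ⊕ (7 ⊕ -4))) gives -5.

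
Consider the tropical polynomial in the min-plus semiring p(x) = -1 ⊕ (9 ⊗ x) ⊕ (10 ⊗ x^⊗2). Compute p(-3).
p(-3) = -1

A tropical monomial a ⊗ x^⊗i evaluates to a + i · x. Evaluating each term at x = -3:
  Term 0 contributes -1 + 0 · -3 = -1
  Term 1 contributes 9 + 1 · -3 = 6
  Term 2 contributes 10 + 2 · -3 = 4
p(-3) = ⊕ of these = min[-1, 6, 4] = -1.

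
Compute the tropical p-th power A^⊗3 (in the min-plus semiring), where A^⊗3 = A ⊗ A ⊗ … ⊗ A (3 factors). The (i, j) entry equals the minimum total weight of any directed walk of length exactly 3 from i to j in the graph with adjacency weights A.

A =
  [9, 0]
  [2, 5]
A^⊗3 =
  [7, 2]
  [4, 7]

Each entry (A^⊗3)_ij equals the minimum over all length-3 walks i = v_0 → v_1 → … → v_3 = j of Σ_t A[v_t][v_{t+1}]. For example, for (i, j) = (0, 1) we minimise over 4 possible intermediate vertex sequences; the minimum is 2, attained along the walk 0 → 1 → 0 → 1.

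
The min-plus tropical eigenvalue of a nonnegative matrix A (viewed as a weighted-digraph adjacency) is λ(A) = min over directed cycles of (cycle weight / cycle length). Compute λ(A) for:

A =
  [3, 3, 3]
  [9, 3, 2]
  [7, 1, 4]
λ(A) = 3/2

Enumerate directed cycles and compute their means (weight / length). Sample:
  cycle 0 → 0: weight = 3, length = 1, mean = 3/1 ≈ 3.000
  cycle 1 → 1: weight = 3, length = 1, mean = 3/1 ≈ 3.000
  cycle 2 → 2: weight = 4, length = 1, mean = 4/1 ≈ 4.000
  cycle 0 → 1 → 0: weight = 12, length = 2, mean = 12/2 ≈ 6.000
  cycle 0 → 2 → 0: weight = 10, length = 2, mean = 10/2 ≈ 5.000
  cycle 1 → 0 → 1: weight = 12, length = 2, mean = 12/2 ≈ 6.000
Minimum mean = 1.500, attained e.g. along the cycle 1 → 2 → 1 with weight 3 and length 2. So λ(A) = 3/2 = 3/2.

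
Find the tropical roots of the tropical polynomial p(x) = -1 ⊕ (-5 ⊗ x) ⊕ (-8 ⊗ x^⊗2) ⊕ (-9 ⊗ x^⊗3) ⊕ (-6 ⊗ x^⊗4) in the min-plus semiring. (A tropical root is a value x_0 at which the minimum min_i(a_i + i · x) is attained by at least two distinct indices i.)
Roots: {-3, 1, 3, 4}

Each tropical root is a break point of the lower envelope of the lines y = a_i + i · x (there are 5 lines, with slopes 0, 1, ..., 4). Only the lines that attain the minimum somewhere contribute to roots; other lines are dominated. Here the surviving (envelope) indices are i = 4, i = 3, i = 2, i = 1, i = 0.
Intersections between consecutive envelope lines give the roots: for adjacent envelope indices i < j the intersection is x = (a_i − a_j) / (j − i). Reading off the sorted break points: {-3, 1, 3, 4}.
Verification: at each break x_0, at least two indices attain the minimum of min_i(a_i + i · x_0).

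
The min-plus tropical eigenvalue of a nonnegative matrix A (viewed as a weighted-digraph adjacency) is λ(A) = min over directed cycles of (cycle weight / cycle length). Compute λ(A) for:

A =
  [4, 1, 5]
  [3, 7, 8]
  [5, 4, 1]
λ(A) = 1

Enumerate directed cycles and compute their means (weight / length). Sample:
  cycle 0 → 0: weight = 4, length = 1, mean = 4/1 ≈ 4.000
  cycle 1 → 1: weight = 7, length = 1, mean = 7/1 ≈ 7.000
  cycle 2 → 2: weight = 1, length = 1, mean = 1/1 ≈ 1.000
  cycle 0 → 1 → 0: weight = 4, length = 2, mean = 4/2 ≈ 2.000
  cycle 0 → 2 → 0: weight = 10, length = 2, mean = 10/2 ≈ 5.000
  cycle 1 → 0 → 1: weight = 4, length = 2, mean = 4/2 ≈ 2.000
Minimum mean = 1.000, attained e.g. along the cycle 2 → 2 with weight 1 and length 1. So λ(A) = 1/1 = 1.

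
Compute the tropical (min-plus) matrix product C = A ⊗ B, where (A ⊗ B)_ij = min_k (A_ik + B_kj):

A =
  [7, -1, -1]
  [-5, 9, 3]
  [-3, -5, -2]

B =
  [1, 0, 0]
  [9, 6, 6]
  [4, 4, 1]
A ⊗ B =
  [3, 3, 0]
  [-4, -5, -5]
  [-2, -3, -3]

Apply the min-plus product entry-by-entry:
  C[0][0] = min over k of (A[0][0] + B[0][0] = 7 + 1 = 8, A[0][1] + B[1][0] = -1 + 9 = 8, A[0][2] + B[2][0] = -1 + 4 = 3) = 3 (attained at k = 2)
  C[0][1] = min over k of (A[0][0] + B[0][1] = 7 + 0 = 7, A[0][1] + B[1][1] = -1 + 6 = 5, A[0][2] + B[2][1] = -1 + 4 = 3) = 3 (attained at k = 2)
  C[0][2] = min over k of (A[0][0] + B[0][2] = 7 + 0 = 7, A[0][1] + B[1][2] = -1 + 6 = 5, A[0][2] + B[2][2] = -1 + 1 = 0) = 0 (attained at k = 2)
  C[1][0] = min over k of (A[1][0] + B[0][0] = -5 + 1 = -4, A[1][1] + B[1][0] = 9 + 9 = 18, A[1][2] + B[2][0] = 3 + 4 = 7) = -4 (attained at k = 0)
  C[1][1] = min over k of (A[1][0] + B[0][1] = -5 + 0 = -5, A[1][1] + B[1][1] = 9 + 6 = 15, A[1][2] + B[2][1] = 3 + 4 = 7) = -5 (attained at k = 0)
  C[1][2] = min over k of (A[1][0] + B[0][2] = -5 + 0 = -5, A[1][1] + B[1][2] = 9 + 6 = 15, A[1][2] + B[2][2] = 3 + 1 = 4) = -5 (attained at k = 0)
  C[2][0] = min over k of (A[2][0] + B[0][0] = -3 + 1 = -2, A[2][1] + B[1][0] = -5 + 9 = 4, A[2][2] + B[2][0] = -2 + 4 = 2) = -2 (attained at k = 0)
  C[2][1] = min over k of (A[2][0] + B[0][1] = -3 + 0 = -3, A[2][1] + B[1][1] = -5 + 6 = 1, A[2][2] + B[2][1] = -2 + 4 = 2) = -3 (attained at k = 0)
  C[2][2] = min over k of (A[2][0] + B[0][2] = -3 + 0 = -3, A[2][1] + B[1][2] = -5 + 6 = 1, A[2][2] + B[2][2] = -2 + 1 = -1) = -3 (attained at k = 0)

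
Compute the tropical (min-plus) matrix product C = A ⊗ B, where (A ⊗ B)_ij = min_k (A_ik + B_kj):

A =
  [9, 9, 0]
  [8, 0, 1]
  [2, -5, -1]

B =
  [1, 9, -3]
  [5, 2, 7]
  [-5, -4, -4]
A ⊗ B =
  [-5, -4, -4]
  [-4, -3, -3]
  [-6, -5, -5]

Apply the min-plus product entry-by-entry:
  C[0][0] = min over k of (A[0][0] + B[0][0] = 9 + 1 = 10, A[0][1] + B[1][0] = 9 + 5 = 14, A[0][2] + B[2][0] = 0 + -5 = -5) = -5 (attained at k = 2)
  C[0][1] = min over k of (A[0][0] + B[0][1] = 9 + 9 = 18, A[0][1] + B[1][1] = 9 + 2 = 11, A[0][2] + B[2][1] = 0 + -4 = -4) = -4 (attained at k = 2)
  C[0][2] = min over k of (A[0][0] + B[0][2] = 9 + -3 = 6, A[0][1] + B[1][2] = 9 + 7 = 16, A[0][2] + B[2][2] = 0 + -4 = -4) = -4 (attained at k = 2)
  C[1][0] = min over k of (A[1][0] + B[0][0] = 8 + 1 = 9, A[1][1] + B[1][0] = 0 + 5 = 5, A[1][2] + B[2][0] = 1 + -5 = -4) = -4 (attained at k = 2)
  C[1][1] = min over k of (A[1][0] + B[0][1] = 8 + 9 = 17, A[1][1] + B[1][1] = 0 + 2 = 2, A[1][2] + B[2][1] = 1 + -4 = -3) = -3 (attained at k = 2)
  C[1][2] = min over k of (A[1][0] + B[0][2] = 8 + -3 = 5, A[1][1] + B[1][2] = 0 + 7 = 7, A[1][2] + B[2][2] = 1 + -4 = -3) = -3 (attained at k = 2)
  C[2][0] = min over k of (A[2][0] + B[0][0] = 2 + 1 = 3, A[2][1] + B[1][0] = -5 + 5 = 0, A[2][2] + B[2][0] = -1 + -5 = -6) = -6 (attained at k = 2)
  C[2][1] = min over k of (A[2][0] + B[0][1] = 2 + 9 = 11, A[2][1] + B[1][1] = -5 + 2 = -3, A[2][2] + B[2][1] = -1 + -4 = -5) = -5 (attained at k = 2)
  C[2][2] = min over k of (A[2][0] + B[0][2] = 2 + -3 = -1, A[2][1] + B[1][2] = -5 + 7 = 2, A[2][2] + B[2][2] = -1 + -4 = -5) = -5 (attained at k = 2)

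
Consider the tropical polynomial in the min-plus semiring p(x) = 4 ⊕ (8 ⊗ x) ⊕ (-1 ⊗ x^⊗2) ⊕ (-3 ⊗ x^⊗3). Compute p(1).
p(1) = 0

A tropical monomial a ⊗ x^⊗i evaluates to a + i · x. Evaluating each term at x = 1:
  Term 0 contributes 4 + 0 · 1 = 4
  Term 1 contributes 8 + 1 · 1 = 9
  Term 2 contributes -1 + 2 · 1 = 1
  Term 3 contributes -3 + 3 · 1 = 0
p(1) = ⊕ of these = min[4, 9, 1, 0] = 0.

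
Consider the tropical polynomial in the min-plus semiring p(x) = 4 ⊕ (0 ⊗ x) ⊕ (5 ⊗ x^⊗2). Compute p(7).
p(7) = 4

A tropical monomial a ⊗ x^⊗i evaluates to a + i · x. Evaluating each term at x = 7:
  Term 0 contributes 4 + 0 · 7 = 4
  Term 1 contributes 0 + 1 · 7 = 7
  Term 2 contributes 5 + 2 · 7 = 19
p(7) = ⊕ of these = min[4, 7, 19] = 4.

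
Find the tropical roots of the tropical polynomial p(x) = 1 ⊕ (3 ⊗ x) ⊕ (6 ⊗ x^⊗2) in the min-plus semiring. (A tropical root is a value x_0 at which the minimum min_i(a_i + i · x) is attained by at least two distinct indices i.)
Roots: {-3, -2}

Each tropical root is a break point of the lower envelope of the lines y = a_i + i · x (there are 3 lines, with slopes 0, 1, ..., 2). Only the lines that attain the minimum somewhere contribute to roots; other lines are dominated. Here the surviving (envelope) indices are i = 2, i = 1, i = 0.
Intersections between consecutive envelope lines give the roots: for adjacent envelope indices i < j the intersection is x = (a_i − a_j) / (j − i). Reading off the sorted break points: {-3, -2}.
Verification: at each break x_0, at least two indices attain the minimum of min_i(a_i + i · x_0).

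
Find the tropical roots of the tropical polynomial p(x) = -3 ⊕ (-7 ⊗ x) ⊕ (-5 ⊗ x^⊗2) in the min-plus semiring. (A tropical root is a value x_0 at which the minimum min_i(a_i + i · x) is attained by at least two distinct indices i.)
Roots: {-2, 4}

Each tropical root is a break point of the lower envelope of the lines y = a_i + i · x (there are 3 lines, with slopes 0, 1, ..., 2). Only the lines that attain the minimum somewhere contribute to roots; other lines are dominated. Here the surviving (envelope) indices are i = 2, i = 1, i = 0.
Intersections between consecutive envelope lines give the roots: for adjacent envelope indices i < j the intersection is x = (a_i − a_j) / (j − i). Reading off the sorted break points: {-2, 4}.
Verification: at each break x_0, at least two indices attain the minimum of min_i(a_i + i · x_0).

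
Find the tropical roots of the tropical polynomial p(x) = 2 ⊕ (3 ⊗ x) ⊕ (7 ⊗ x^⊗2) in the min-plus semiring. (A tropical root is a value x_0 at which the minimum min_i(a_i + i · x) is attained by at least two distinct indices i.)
Roots: {-4, -1}

Each tropical root is a break point of the lower envelope of the lines y = a_i + i · x (there are 3 lines, with slopes 0, 1, ..., 2). Only the lines that attain the minimum somewhere contribute to roots; other lines are dominated. Here the surviving (envelope) indices are i = 2, i = 1, i = 0.
Intersections between consecutive envelope lines give the roots: for adjacent envelope indices i < j the intersection is x = (a_i − a_j) / (j − i). Reading off the sorted break points: {-4, -1}.
Verification: at each break x_0, at least two indices attain the minimum of min_i(a_i + i · x_0).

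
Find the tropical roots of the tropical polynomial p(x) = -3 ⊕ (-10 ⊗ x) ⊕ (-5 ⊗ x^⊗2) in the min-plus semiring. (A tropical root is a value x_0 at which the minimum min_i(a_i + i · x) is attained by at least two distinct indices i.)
Roots: {-5, 7}

Each tropical root is a break point of the lower envelope of the lines y = a_i + i · x (there are 3 lines, with slopes 0, 1, ..., 2). Only the lines that attain the minimum somewhere contribute to roots; other lines are dominated. Here the surviving (envelope) indices are i = 2, i = 1, i = 0.
Intersections between consecutive envelope lines give the roots: for adjacent envelope indices i < j the intersection is x = (a_i − a_j) / (j − i). Reading off the sorted break points: {-5, 7}.
Verification: at each break x_0, at least two indices attain the minimum of min_i(a_i + i · x_0).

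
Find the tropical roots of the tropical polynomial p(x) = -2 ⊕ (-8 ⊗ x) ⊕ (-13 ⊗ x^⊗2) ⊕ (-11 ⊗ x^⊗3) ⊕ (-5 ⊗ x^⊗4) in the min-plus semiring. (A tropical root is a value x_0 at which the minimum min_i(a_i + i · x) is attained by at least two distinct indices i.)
Roots: {-6, -2, 5, 6}

Each tropical root is a break point of the lower envelope of the lines y = a_i + i · x (there are 5 lines, with slopes 0, 1, ..., 4). Only the lines that attain the minimum somewhere contribute to roots; other lines are dominated. Here the surviving (envelope) indices are i = 4, i = 3, i = 2, i = 1, i = 0.
Intersections between consecutive envelope lines give the roots: for adjacent envelope indices i < j the intersection is x = (a_i − a_j) / (j − i). Reading off the sorted break points: {-6, -2, 5, 6}.
Verification: at each break x_0, at least two indices attain the minimum of min_i(a_i + i · x_0).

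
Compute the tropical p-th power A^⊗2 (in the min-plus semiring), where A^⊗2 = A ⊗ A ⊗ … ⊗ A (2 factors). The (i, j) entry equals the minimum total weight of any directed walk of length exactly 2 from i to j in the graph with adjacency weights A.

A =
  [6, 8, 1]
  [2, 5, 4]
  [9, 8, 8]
A^⊗2 =
  [10, 9, 7]
  [7, 10, 3]
  [10, 13, 10]

Each entry (A^⊗2)_ij equals the minimum over all length-2 walks i = v_0 → v_1 → … → v_2 = j of Σ_t A[v_t][v_{t+1}]. For example, for (i, j) = (0, 2) we minimise over 3 possible intermediate vertex sequences; the minimum is 7, attained along the walk 0 → 0 → 2.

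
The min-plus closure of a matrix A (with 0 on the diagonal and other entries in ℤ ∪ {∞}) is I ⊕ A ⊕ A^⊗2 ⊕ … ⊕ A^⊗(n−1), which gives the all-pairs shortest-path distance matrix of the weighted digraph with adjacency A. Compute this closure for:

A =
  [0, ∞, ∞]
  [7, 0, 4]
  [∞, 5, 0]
Closure =
  [0, ∞, ∞]
  [7, 0, 4]
  [12, 5, 0]

This is the Floyd-Warshall all-pairs shortest-path computation. For each intermediate vertex k = 0, 1, …, 2, update dist[i][j] ← min(dist[i][j], dist[i][k] + dist[k][j]). The final matrix gives, for each (i, j), the minimum total weight of any directed path from i to j (possibly empty when i = j).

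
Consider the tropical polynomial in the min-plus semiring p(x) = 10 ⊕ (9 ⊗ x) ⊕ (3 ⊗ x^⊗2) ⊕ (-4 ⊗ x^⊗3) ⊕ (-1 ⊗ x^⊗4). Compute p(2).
p(2) = 2

A tropical monomial a ⊗ x^⊗i evaluates to a + i · x. Evaluating each term at x = 2:
  Term 0 contributes 10 + 0 · 2 = 10
  Term 1 contributes 9 + 1 · 2 = 11
  Term 2 contributes 3 + 2 · 2 = 7
  Term 3 contributes -4 + 3 · 2 = 2
  Term 4 contributes -1 + 4 · 2 = 7
p(2) = ⊕ of these = min[10, 11, 7, 2, 7] = 2.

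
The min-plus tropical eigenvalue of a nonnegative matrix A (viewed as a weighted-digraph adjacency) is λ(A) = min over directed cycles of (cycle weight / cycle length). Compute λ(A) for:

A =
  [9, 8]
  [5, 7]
λ(A) = 13/2

Enumerate directed cycles and compute their means (weight / length). Sample:
  cycle 0 → 0: weight = 9, length = 1, mean = 9/1 ≈ 9.000
  cycle 1 → 1: weight = 7, length = 1, mean = 7/1 ≈ 7.000
  cycle 0 → 1 → 0: weight = 13, length = 2, mean = 13/2 ≈ 6.500
  cycle 1 → 0 → 1: weight = 13, length = 2, mean = 13/2 ≈ 6.500
Minimum mean = 6.500, attained e.g. along the cycle 0 → 1 → 0 with weight 13 and length 2. So λ(A) = 13/2 = 13/2.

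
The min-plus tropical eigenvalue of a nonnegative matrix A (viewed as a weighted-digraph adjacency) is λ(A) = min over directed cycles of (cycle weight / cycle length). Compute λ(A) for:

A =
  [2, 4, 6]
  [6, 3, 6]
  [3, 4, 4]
λ(A) = 2

Enumerate directed cycles and compute their means (weight / length). Sample:
  cycle 0 → 0: weight = 2, length = 1, mean = 2/1 ≈ 2.000
  cycle 1 → 1: weight = 3, length = 1, mean = 3/1 ≈ 3.000
  cycle 2 → 2: weight = 4, length = 1, mean = 4/1 ≈ 4.000
  cycle 0 → 1 → 0: weight = 10, length = 2, mean = 10/2 ≈ 5.000
  cycle 0 → 2 → 0: weight = 9, length = 2, mean = 9/2 ≈ 4.500
  cycle 1 → 0 → 1: weight = 10, length = 2, mean = 10/2 ≈ 5.000
Minimum mean = 2.000, attained e.g. along the cycle 0 → 0 with weight 2 and length 1. So λ(A) = 2/1 = 2.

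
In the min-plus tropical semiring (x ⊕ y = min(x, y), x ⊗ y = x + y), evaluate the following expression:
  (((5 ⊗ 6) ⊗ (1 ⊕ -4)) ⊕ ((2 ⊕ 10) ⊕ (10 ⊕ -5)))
(((5 ⊗ 6) ⊗ (1 ⊕ -4)) ⊕ ((2 ⊕ 10) ⊕ (10 ⊕ -5))) = -5

Expand innermost to outermost. Recall ⊕ takes the minimum of its arguments and ⊗ takes their sum. Working out the expression (((5 ⊗ 6) ⊗ (1 ⊕ -4)) ⊕ ((2 ⊕ 10) ⊕ (10 ⊕ -5))) gives -5.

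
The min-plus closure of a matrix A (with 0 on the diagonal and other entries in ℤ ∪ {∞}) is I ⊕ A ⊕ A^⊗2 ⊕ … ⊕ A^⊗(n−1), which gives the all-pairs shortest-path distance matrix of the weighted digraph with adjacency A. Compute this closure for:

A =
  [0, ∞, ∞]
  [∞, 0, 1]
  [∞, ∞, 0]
Closure =
  [0, ∞, ∞]
  [∞, 0, 1]
  [∞, ∞, 0]

This is the Floyd-Warshall all-pairs shortest-path computation. For each intermediate vertex k = 0, 1, …, 2, update dist[i][j] ← min(dist[i][j], dist[i][k] + dist[k][j]). The final matrix gives, for each (i, j), the minimum total weight of any directed path from i to j (possibly empty when i = j).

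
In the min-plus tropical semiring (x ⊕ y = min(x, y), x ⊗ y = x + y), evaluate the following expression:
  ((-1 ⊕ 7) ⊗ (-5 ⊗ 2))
((-1 ⊕ 7) ⊗ (-5 ⊗ 2)) = -4

Expand innermost to outermost. Recall ⊕ takes the minimum of its arguments and ⊗ takes their sum. Working out the expression ((-1 ⊕ 7) ⊗ (-5 ⊗ 2)) gives -4.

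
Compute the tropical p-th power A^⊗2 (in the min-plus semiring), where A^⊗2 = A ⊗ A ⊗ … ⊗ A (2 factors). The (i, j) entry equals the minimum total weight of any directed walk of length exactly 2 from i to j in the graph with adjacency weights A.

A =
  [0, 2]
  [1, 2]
A^⊗2 =
  [0, 2]
  [1, 3]

Each entry (A^⊗2)_ij equals the minimum over all length-2 walks i = v_0 → v_1 → … → v_2 = j of Σ_t A[v_t][v_{t+1}]. For example, for (i, j) = (0, 1) we minimise over 2 possible intermediate vertex sequences; the minimum is 2, attained along the walk 0 → 0 → 1.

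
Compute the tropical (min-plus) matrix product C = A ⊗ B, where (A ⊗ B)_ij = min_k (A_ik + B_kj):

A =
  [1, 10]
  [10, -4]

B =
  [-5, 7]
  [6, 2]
A ⊗ B =
  [-4, 8]
  [2, -2]

Apply the min-plus product entry-by-entry:
  C[0][0] = min over k of (A[0][0] + B[0][0] = 1 + -5 = -4, A[0][1] + B[1][0] = 10 + 6 = 16) = -4 (attained at k = 0)
  C[0][1] = min over k of (A[0][0] + B[0][1] = 1 + 7 = 8, A[0][1] + B[1][1] = 10 + 2 = 12) = 8 (attained at k = 0)
  C[1][0] = min over k of (A[1][0] + B[0][0] = 10 + -5 = 5, A[1][1] + B[1][0] = -4 + 6 = 2) = 2 (attained at k = 1)
  C[1][1] = min over k of (A[1][0] + B[0][1] = 10 + 7 = 17, A[1][1] + B[1][1] = -4 + 2 = -2) = -2 (attained at k = 1)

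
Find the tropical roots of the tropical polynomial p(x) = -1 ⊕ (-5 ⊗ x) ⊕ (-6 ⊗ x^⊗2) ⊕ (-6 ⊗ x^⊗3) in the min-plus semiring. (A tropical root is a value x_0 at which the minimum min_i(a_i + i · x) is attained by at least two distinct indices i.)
Roots: {0, 1, 4}

Each tropical root is a break point of the lower envelope of the lines y = a_i + i · x (there are 4 lines, with slopes 0, 1, ..., 3). Only the lines that attain the minimum somewhere contribute to roots; other lines are dominated. Here the surviving (envelope) indices are i = 3, i = 2, i = 1, i = 0.
Intersections between consecutive envelope lines give the roots: for adjacent envelope indices i < j the intersection is x = (a_i − a_j) / (j − i). Reading off the sorted break points: {0, 1, 4}.
Verification: at each break x_0, at least two indices attain the minimum of min_i(a_i + i · x_0).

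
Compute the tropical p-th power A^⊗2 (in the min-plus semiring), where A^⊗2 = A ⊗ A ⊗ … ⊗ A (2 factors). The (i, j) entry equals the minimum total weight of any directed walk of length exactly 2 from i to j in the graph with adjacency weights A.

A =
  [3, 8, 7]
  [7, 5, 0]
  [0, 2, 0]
A^⊗2 =
  [6, 9, 7]
  [0, 2, 0]
  [0, 2, 0]

Each entry (A^⊗2)_ij equals the minimum over all length-2 walks i = v_0 → v_1 → … → v_2 = j of Σ_t A[v_t][v_{t+1}]. For example, for (i, j) = (0, 2) we minimise over 3 possible intermediate vertex sequences; the minimum is 7, attained along the walk 0 → 2 → 2.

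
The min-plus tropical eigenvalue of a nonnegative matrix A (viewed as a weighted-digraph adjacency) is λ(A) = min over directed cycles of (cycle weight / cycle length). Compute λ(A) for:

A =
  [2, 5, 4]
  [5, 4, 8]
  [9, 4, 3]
λ(A) = 2

Enumerate directed cycles and compute their means (weight / length). Sample:
  cycle 0 → 0: weight = 2, length = 1, mean = 2/1 ≈ 2.000
  cycle 1 → 1: weight = 4, length = 1, mean = 4/1 ≈ 4.000
  cycle 2 → 2: weight = 3, length = 1, mean = 3/1 ≈ 3.000
  cycle 0 → 1 → 0: weight = 10, length = 2, mean = 10/2 ≈ 5.000
  cycle 0 → 2 → 0: weight = 13, length = 2, mean = 13/2 ≈ 6.500
  cycle 1 → 0 → 1: weight = 10, length = 2, mean = 10/2 ≈ 5.000
Minimum mean = 2.000, attained e.g. along the cycle 0 → 0 with weight 2 and length 1. So λ(A) = 2/1 = 2.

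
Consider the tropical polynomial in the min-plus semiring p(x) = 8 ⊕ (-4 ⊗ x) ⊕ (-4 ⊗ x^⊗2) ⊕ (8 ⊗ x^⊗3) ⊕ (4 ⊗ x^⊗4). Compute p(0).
p(0) = -4

A tropical monomial a ⊗ x^⊗i evaluates to a + i · x. Evaluating each term at x = 0:
  Term 0 contributes 8 + 0 · 0 = 8
  Term 1 contributes -4 + 1 · 0 = -4
  Term 2 contributes -4 + 2 · 0 = -4
  Term 3 contributes 8 + 3 · 0 = 8
  Term 4 contributes 4 + 4 · 0 = 4
p(0) = ⊕ of these = min[8, -4, -4, 8, 4] = -4.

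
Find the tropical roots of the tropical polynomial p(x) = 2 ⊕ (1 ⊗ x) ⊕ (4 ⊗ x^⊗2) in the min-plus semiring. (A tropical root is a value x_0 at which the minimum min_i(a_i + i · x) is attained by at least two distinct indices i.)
Roots: {-3, 1}

Each tropical root is a break point of the lower envelope of the lines y = a_i + i · x (there are 3 lines, with slopes 0, 1, ..., 2). Only the lines that attain the minimum somewhere contribute to roots; other lines are dominated. Here the surviving (envelope) indices are i = 2, i = 1, i = 0.
Intersections between consecutive envelope lines give the roots: for adjacent envelope indices i < j the intersection is x = (a_i − a_j) / (j − i). Reading off the sorted break points: {-3, 1}.
Verification: at each break x_0, at least two indices attain the minimum of min_i(a_i + i · x_0).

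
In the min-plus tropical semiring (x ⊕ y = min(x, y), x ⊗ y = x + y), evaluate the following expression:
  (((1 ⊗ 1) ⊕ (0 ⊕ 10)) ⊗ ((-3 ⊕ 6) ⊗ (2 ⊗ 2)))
(((1 ⊗ 1) ⊕ (0 ⊕ 10)) ⊗ ((-3 ⊕ 6) ⊗ (2 ⊗ 2))) = 1

Expand innermost to outermost. Recall ⊕ takes the minimum of its arguments and ⊗ takes their sum. Working out the expression (((1 ⊗ 1) ⊕ (0 ⊕ 10)) ⊗ ((-3 ⊕ 6) ⊗ (2 ⊗ 2))) gives 1.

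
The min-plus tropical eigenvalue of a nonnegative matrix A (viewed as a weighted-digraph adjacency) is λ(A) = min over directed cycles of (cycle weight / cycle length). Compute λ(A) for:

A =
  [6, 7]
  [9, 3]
λ(A) = 3

Enumerate directed cycles and compute their means (weight / length). Sample:
  cycle 0 → 0: weight = 6, length = 1, mean = 6/1 ≈ 6.000
  cycle 1 → 1: weight = 3, length = 1, mean = 3/1 ≈ 3.000
  cycle 0 → 1 → 0: weight = 16, length = 2, mean = 16/2 ≈ 8.000
  cycle 1 → 0 → 1: weight = 16, length = 2, mean = 16/2 ≈ 8.000
Minimum mean = 3.000, attained e.g. along the cycle 1 → 1 with weight 3 and length 1. So λ(A) = 3/1 = 3.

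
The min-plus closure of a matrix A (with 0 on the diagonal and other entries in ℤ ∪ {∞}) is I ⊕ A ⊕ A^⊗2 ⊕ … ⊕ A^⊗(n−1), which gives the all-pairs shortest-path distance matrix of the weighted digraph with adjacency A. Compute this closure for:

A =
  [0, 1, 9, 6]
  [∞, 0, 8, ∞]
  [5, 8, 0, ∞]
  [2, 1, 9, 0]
Closure =
  [0, 1, 9, 6]
  [13, 0, 8, 19]
  [5, 6, 0, 11]
  [2, 1, 9, 0]

This is the Floyd-Warshall all-pairs shortest-path computation. For each intermediate vertex k = 0, 1, …, 3, update dist[i][j] ← min(dist[i][j], dist[i][k] + dist[k][j]). The final matrix gives, for each (i, j), the minimum total weight of any directed path from i to j (possibly empty when i = j).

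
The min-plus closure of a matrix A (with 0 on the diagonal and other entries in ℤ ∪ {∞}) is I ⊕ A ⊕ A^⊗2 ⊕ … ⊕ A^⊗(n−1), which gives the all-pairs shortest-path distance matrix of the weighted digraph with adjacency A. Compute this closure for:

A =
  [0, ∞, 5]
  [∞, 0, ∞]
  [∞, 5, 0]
Closure =
  [0, 10, 5]
  [∞, 0, ∞]
  [∞, 5, 0]

This is the Floyd-Warshall all-pairs shortest-path computation. For each intermediate vertex k = 0, 1, …, 2, update dist[i][j] ← min(dist[i][j], dist[i][k] + dist[k][j]). The final matrix gives, for each (i, j), the minimum total weight of any directed path from i to j (possibly empty when i = j).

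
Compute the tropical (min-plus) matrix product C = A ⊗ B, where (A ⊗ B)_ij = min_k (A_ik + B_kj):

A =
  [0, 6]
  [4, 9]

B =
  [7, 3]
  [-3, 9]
A ⊗ B =
  [3, 3]
  [6, 7]

Apply the min-plus product entry-by-entry:
  C[0][0] = min over k of (A[0][0] + B[0][0] = 0 + 7 = 7, A[0][1] + B[1][0] = 6 + -3 = 3) = 3 (attained at k = 1)
  C[0][1] = min over k of (A[0][0] + B[0][1] = 0 + 3 = 3, A[0][1] + B[1][1] = 6 + 9 = 15) = 3 (attained at k = 0)
  C[1][0] = min over k of (A[1][0] + B[0][0] = 4 + 7 = 11, A[1][1] + B[1][0] = 9 + -3 = 6) = 6 (attained at k = 1)
  C[1][1] = min over k of (A[1][0] + B[0][1] = 4 + 3 = 7, A[1][1] + B[1][1] = 9 + 9 = 18) = 7 (attained at k = 0)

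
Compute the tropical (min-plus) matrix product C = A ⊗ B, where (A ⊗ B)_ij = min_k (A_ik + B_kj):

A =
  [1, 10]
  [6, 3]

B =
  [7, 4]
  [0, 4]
A ⊗ B =
  [8, 5]
  [3, 7]

Apply the min-plus product entry-by-entry:
  C[0][0] = min over k of (A[0][0] + B[0][0] = 1 + 7 = 8, A[0][1] + B[1][0] = 10 + 0 = 10) = 8 (attained at k = 0)
  C[0][1] = min over k of (A[0][0] + B[0][1] = 1 + 4 = 5, A[0][1] + B[1][1] = 10 + 4 = 14) = 5 (attained at k = 0)
  C[1][0] = min over k of (A[1][0] + B[0][0] = 6 + 7 = 13, A[1][1] + B[1][0] = 3 + 0 = 3) = 3 (attained at k = 1)
  C[1][1] = min over k of (A[1][0] + B[0][1] = 6 + 4 = 10, A[1][1] + B[1][1] = 3 + 4 = 7) = 7 (attained at k = 1)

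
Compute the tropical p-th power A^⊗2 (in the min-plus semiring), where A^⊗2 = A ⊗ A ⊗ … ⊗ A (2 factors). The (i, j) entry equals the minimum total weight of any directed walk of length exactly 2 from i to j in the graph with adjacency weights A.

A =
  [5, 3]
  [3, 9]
A^⊗2 =
  [6, 8]
  [8, 6]

Each entry (A^⊗2)_ij equals the minimum over all length-2 walks i = v_0 → v_1 → … → v_2 = j of Σ_t A[v_t][v_{t+1}]. For example, for (i, j) = (0, 1) we minimise over 2 possible intermediate vertex sequences; the minimum is 8, attained along the walk 0 → 0 → 1.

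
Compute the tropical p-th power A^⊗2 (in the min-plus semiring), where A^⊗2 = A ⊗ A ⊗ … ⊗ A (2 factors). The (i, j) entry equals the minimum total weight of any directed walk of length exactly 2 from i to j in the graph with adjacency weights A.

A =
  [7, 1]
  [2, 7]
A^⊗2 =
  [3, 8]
  [9, 3]

Each entry (A^⊗2)_ij equals the minimum over all length-2 walks i = v_0 → v_1 → … → v_2 = j of Σ_t A[v_t][v_{t+1}]. For example, for (i, j) = (0, 1) we minimise over 2 possible intermediate vertex sequences; the minimum is 8, attained along the walk 0 → 0 → 1.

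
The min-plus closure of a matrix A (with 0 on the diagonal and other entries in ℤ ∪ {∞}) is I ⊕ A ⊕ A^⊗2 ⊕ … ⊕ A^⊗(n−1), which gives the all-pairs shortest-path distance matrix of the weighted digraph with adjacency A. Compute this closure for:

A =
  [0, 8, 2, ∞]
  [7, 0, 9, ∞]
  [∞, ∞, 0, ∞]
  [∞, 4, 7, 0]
Closure =
  [0, 8, 2, ∞]
  [7, 0, 9, ∞]
  [∞, ∞, 0, ∞]
  [11, 4, 7, 0]

This is the Floyd-Warshall all-pairs shortest-path computation. For each intermediate vertex k = 0, 1, …, 3, update dist[i][j] ← min(dist[i][j], dist[i][k] + dist[k][j]). The final matrix gives, for each (i, j), the minimum total weight of any directed path from i to j (possibly empty when i = j).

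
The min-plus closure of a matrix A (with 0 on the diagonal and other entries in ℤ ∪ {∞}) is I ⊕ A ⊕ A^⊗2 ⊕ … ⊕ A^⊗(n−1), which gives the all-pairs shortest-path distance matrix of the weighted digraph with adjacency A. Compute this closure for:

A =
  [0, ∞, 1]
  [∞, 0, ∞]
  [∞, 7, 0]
Closure =
  [0, 8, 1]
  [∞, 0, ∞]
  [∞, 7, 0]

This is the Floyd-Warshall all-pairs shortest-path computation. For each intermediate vertex k = 0, 1, …, 2, update dist[i][j] ← min(dist[i][j], dist[i][k] + dist[k][j]). The final matrix gives, for each (i, j), the minimum total weight of any directed path from i to j (possibly empty when i = j).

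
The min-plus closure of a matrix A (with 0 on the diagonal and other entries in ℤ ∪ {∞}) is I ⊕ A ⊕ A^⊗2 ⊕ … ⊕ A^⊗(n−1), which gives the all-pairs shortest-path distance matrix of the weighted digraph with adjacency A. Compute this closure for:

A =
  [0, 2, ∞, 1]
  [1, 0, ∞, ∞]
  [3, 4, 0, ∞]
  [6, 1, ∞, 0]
Closure =
  [0, 2, ∞, 1]
  [1, 0, ∞, 2]
  [3, 4, 0, 4]
  [2, 1, ∞, 0]

This is the Floyd-Warshall all-pairs shortest-path computation. For each intermediate vertex k = 0, 1, …, 3, update dist[i][j] ← min(dist[i][j], dist[i][k] + dist[k][j]). The final matrix gives, for each (i, j), the minimum total weight of any directed path from i to j (possibly empty when i = j).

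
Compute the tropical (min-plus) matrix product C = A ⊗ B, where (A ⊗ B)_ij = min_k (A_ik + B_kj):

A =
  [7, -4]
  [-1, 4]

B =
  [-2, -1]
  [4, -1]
A ⊗ B =
  [0, -5]
  [-3, -2]

Apply the min-plus product entry-by-entry:
  C[0][0] = min over k of (A[0][0] + B[0][0] = 7 + -2 = 5, A[0][1] + B[1][0] = -4 + 4 = 0) = 0 (attained at k = 1)
  C[0][1] = min over k of (A[0][0] + B[0][1] = 7 + -1 = 6, A[0][1] + B[1][1] = -4 + -1 = -5) = -5 (attained at k = 1)
  C[1][0] = min over k of (A[1][0] + B[0][0] = -1 + -2 = -3, A[1][1] + B[1][0] = 4 + 4 = 8) = -3 (attained at k = 0)
  C[1][1] = min over k of (A[1][0] + B[0][1] = -1 + -1 = -2, A[1][1] + B[1][1] = 4 + -1 = 3) = -2 (attained at k = 0)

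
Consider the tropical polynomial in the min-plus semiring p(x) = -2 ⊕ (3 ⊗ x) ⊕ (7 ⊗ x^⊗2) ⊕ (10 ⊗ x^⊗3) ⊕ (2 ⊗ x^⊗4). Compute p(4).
p(4) = -2

A tropical monomial a ⊗ x^⊗i evaluates to a + i · x. Evaluating each term at x = 4:
  Term 0 contributes -2 + 0 · 4 = -2
  Term 1 contributes 3 + 1 · 4 = 7
  Term 2 contributes 7 + 2 · 4 = 15
  Term 3 contributes 10 + 3 · 4 = 22
  Term 4 contributes 2 + 4 · 4 = 18
p(4) = ⊕ of these = min[-2, 7, 15, 22, 18] = -2.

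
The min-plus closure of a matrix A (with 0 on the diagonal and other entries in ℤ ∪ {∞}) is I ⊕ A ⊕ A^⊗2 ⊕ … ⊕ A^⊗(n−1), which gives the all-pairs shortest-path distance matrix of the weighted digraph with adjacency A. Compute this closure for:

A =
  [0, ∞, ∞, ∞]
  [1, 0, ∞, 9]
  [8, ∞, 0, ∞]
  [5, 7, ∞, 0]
Closure =
  [0, ∞, ∞, ∞]
  [1, 0, ∞, 9]
  [8, ∞, 0, ∞]
  [5, 7, ∞, 0]

This is the Floyd-Warshall all-pairs shortest-path computation. For each intermediate vertex k = 0, 1, …, 3, update dist[i][j] ← min(dist[i][j], dist[i][k] + dist[k][j]). The final matrix gives, for each (i, j), the minimum total weight of any directed path from i to j (possibly empty when i = j).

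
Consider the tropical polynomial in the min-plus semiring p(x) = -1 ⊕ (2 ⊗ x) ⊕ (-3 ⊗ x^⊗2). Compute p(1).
p(1) = -1

A tropical monomial a ⊗ x^⊗i evaluates to a + i · x. Evaluating each term at x = 1:
  Term 0 contributes -1 + 0 · 1 = -1
  Term 1 contributes 2 + 1 · 1 = 3
  Term 2 contributes -3 + 2 · 1 = -1
p(1) = ⊕ of these = min[-1, 3, -1] = -1.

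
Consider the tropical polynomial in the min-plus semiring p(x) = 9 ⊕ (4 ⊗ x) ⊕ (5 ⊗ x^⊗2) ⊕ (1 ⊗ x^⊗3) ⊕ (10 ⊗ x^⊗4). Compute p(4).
p(4) = 8

A tropical monomial a ⊗ x^⊗i evaluates to a + i · x. Evaluating each term at x = 4:
  Term 0 contributes 9 + 0 · 4 = 9
  Term 1 contributes 4 + 1 · 4 = 8
  Term 2 contributes 5 + 2 · 4 = 13
  Term 3 contributes 1 + 3 · 4 = 13
  Term 4 contributes 10 + 4 · 4 = 26
p(4) = ⊕ of these = min[9, 8, 13, 13, 26] = 8.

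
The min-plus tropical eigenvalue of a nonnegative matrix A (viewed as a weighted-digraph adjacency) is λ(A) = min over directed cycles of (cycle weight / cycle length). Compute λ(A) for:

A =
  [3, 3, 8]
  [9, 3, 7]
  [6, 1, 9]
λ(A) = 3

Enumerate directed cycles and compute their means (weight / length). Sample:
  cycle 0 → 0: weight = 3, length = 1, mean = 3/1 ≈ 3.000
  cycle 1 → 1: weight = 3, length = 1, mean = 3/1 ≈ 3.000
  cycle 2 → 2: weight = 9, length = 1, mean = 9/1 ≈ 9.000
  cycle 0 → 1 → 0: weight = 12, length = 2, mean = 12/2 ≈ 6.000
  cycle 0 → 2 → 0: weight = 14, length = 2, mean = 14/2 ≈ 7.000
  cycle 1 → 0 → 1: weight = 12, length = 2, mean = 12/2 ≈ 6.000
Minimum mean = 3.000, attained e.g. along the cycle 0 → 0 with weight 3 and length 1. So λ(A) = 3/1 = 3.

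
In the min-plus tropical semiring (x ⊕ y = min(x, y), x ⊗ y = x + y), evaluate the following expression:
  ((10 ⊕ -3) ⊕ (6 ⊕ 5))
((10 ⊕ -3) ⊕ (6 ⊕ 5)) = -3

Expand innermost to outermost. Recall ⊕ takes the minimum of its arguments and ⊗ takes their sum. Working out the expression ((10 ⊕ -3) ⊕ (6 ⊕ 5)) gives -3.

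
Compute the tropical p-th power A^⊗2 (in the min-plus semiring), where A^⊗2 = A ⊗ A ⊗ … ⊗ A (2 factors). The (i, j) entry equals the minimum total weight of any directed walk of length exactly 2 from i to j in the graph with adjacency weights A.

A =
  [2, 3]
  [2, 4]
A^⊗2 =
  [4, 5]
  [4, 5]

Each entry (A^⊗2)_ij equals the minimum over all length-2 walks i = v_0 → v_1 → … → v_2 = j of Σ_t A[v_t][v_{t+1}]. For example, for (i, j) = (0, 1) we minimise over 2 possible intermediate vertex sequences; the minimum is 5, attained along the walk 0 → 0 → 1.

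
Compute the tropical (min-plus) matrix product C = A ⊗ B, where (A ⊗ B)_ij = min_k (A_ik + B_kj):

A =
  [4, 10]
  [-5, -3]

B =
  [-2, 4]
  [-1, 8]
A ⊗ B =
  [2, 8]
  [-7, -1]

Apply the min-plus product entry-by-entry:
  C[0][0] = min over k of (A[0][0] + B[0][0] = 4 + -2 = 2, A[0][1] + B[1][0] = 10 + -1 = 9) = 2 (attained at k = 0)
  C[0][1] = min over k of (A[0][0] + B[0][1] = 4 + 4 = 8, A[0][1] + B[1][1] = 10 + 8 = 18) = 8 (attained at k = 0)
  C[1][0] = min over k of (A[1][0] + B[0][0] = -5 + -2 = -7, A[1][1] + B[1][0] = -3 + -1 = -4) = -7 (attained at k = 0)
  C[1][1] = min over k of (A[1][0] + B[0][1] = -5 + 4 = -1, A[1][1] + B[1][1] = -3 + 8 = 5) = -1 (attained at k = 0)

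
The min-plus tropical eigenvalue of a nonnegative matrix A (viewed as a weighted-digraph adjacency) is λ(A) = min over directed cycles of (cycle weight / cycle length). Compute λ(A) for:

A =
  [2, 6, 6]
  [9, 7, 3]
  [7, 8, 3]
λ(A) = 2

Enumerate directed cycles and compute their means (weight / length). Sample:
  cycle 0 → 0: weight = 2, length = 1, mean = 2/1 ≈ 2.000
  cycle 1 → 1: weight = 7, length = 1, mean = 7/1 ≈ 7.000
  cycle 2 → 2: weight = 3, length = 1, mean = 3/1 ≈ 3.000
  cycle 0 → 1 → 0: weight = 15, length = 2, mean = 15/2 ≈ 7.500
  cycle 0 → 2 → 0: weight = 13, length = 2, mean = 13/2 ≈ 6.500
  cycle 1 → 0 → 1: weight = 15, length = 2, mean = 15/2 ≈ 7.500
Minimum mean = 2.000, attained e.g. along the cycle 0 → 0 with weight 2 and length 1. So λ(A) = 2/1 = 2.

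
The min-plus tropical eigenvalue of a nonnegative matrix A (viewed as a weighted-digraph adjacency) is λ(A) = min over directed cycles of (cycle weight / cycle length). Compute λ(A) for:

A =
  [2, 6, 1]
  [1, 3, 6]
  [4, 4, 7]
λ(A) = 2

Enumerate directed cycles and compute their means (weight / length). Sample:
  cycle 0 → 0: weight = 2, length = 1, mean = 2/1 ≈ 2.000
  cycle 1 → 1: weight = 3, length = 1, mean = 3/1 ≈ 3.000
  cycle 2 → 2: weight = 7, length = 1, mean = 7/1 ≈ 7.000
  cycle 0 → 1 → 0: weight = 7, length = 2, mean = 7/2 ≈ 3.500
  cycle 0 → 2 → 0: weight = 5, length = 2, mean = 5/2 ≈ 2.500
  cycle 1 → 0 → 1: weight = 7, length = 2, mean = 7/2 ≈ 3.500
Minimum mean = 2.000, attained e.g. along the cycle 0 → 0 with weight 2 and length 1. So λ(A) = 2/1 = 2.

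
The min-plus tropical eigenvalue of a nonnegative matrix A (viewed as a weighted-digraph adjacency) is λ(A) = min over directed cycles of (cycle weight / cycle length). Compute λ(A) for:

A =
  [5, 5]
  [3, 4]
λ(A) = 4

Enumerate directed cycles and compute their means (weight / length). Sample:
  cycle 0 → 0: weight = 5, length = 1, mean = 5/1 ≈ 5.000
  cycle 1 → 1: weight = 4, length = 1, mean = 4/1 ≈ 4.000
  cycle 0 → 1 → 0: weight = 8, length = 2, mean = 8/2 ≈ 4.000
  cycle 1 → 0 → 1: weight = 8, length = 2, mean = 8/2 ≈ 4.000
Minimum mean = 4.000, attained e.g. along the cycle 1 → 1 with weight 4 and length 1. So λ(A) = 4/1 = 4.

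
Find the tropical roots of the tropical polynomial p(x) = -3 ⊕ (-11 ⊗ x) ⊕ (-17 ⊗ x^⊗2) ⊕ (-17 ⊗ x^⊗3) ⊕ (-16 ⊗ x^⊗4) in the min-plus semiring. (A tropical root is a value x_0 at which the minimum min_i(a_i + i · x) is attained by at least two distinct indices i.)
Roots: {-1, 0, 6, 8}

Each tropical root is a break point of the lower envelope of the lines y = a_i + i · x (there are 5 lines, with slopes 0, 1, ..., 4). Only the lines that attain the minimum somewhere contribute to roots; other lines are dominated. Here the surviving (envelope) indices are i = 4, i = 3, i = 2, i = 1, i = 0.
Intersections between consecutive envelope lines give the roots: for adjacent envelope indices i < j the intersection is x = (a_i − a_j) / (j − i). Reading off the sorted break points: {-1, 0, 6, 8}.
Verification: at each break x_0, at least two indices attain the minimum of min_i(a_i + i · x_0).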